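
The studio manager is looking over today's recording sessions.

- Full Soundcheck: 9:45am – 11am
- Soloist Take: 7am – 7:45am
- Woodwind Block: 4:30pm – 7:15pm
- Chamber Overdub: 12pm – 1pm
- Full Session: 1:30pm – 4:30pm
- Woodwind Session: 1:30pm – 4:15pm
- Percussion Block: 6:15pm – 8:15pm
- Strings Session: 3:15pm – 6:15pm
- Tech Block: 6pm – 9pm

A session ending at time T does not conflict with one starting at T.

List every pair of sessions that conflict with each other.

Full Session & Strings Session, Full Session & Woodwind Session, Percussion Block & Tech Block, Percussion Block & Woodwind Block, Strings Session & Tech Block, Strings Session & Woodwind Block, Strings Session & Woodwind Session, Tech Block & Woodwind Block

Sorted by start: Soloist Take, Full Soundcheck, Chamber Overdub, Full Session, Woodwind Session, Strings Session, Woodwind Block, Tech Block, Percussion Block.
Full Soundcheck starts after Soloist Take ends, so nothing later overlaps Soloist Take either.
Chamber Overdub starts after Full Soundcheck ends, so nothing later overlaps Full Soundcheck either.
Full Session starts after Chamber Overdub ends, so nothing later overlaps Chamber Overdub either.
Woodwind Session starts before Full Session ends → Full Session and Woodwind Session overlap.
Strings Session starts before Full Session ends → Full Session and Strings Session overlap.
Woodwind Block starts exactly when Full Session ends (back-to-back, no overlap), so nothing later overlaps Full Session either.
Strings Session starts before Woodwind Session ends → Woodwind Session and Strings Session overlap.
Woodwind Block starts after Woodwind Session ends, so nothing later overlaps Woodwind Session either.
Woodwind Block starts before Strings Session ends → Strings Session and Woodwind Block overlap.
Tech Block starts before Strings Session ends → Strings Session and Tech Block overlap.
Percussion Block starts exactly when Strings Session ends (back-to-back, no overlap).
Tech Block starts before Woodwind Block ends → Woodwind Block and Tech Block overlap.
Percussion Block starts before Woodwind Block ends → Woodwind Block and Percussion Block overlap.
Percussion Block starts before Tech Block ends → Tech Block and Percussion Block overlap.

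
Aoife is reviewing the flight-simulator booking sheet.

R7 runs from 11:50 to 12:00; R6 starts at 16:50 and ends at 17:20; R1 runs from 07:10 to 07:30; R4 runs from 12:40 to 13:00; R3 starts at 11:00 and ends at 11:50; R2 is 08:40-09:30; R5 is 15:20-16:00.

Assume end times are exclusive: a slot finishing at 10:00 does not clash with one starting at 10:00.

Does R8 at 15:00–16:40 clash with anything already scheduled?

Yes — it overlaps R5

R1: ends 07:30 at or before R8 starts 15:00 → clear.
R2: ends 09:30 at or before R8 starts 15:00 → clear.
R3: ends 11:50 at or before R8 starts 15:00 → clear.
R7: ends 12:00 at or before R8 starts 15:00 → clear.
R4: ends 13:00 at or before R8 starts 15:00 → clear.
R5: starts 15:20 before R8 ends 16:40, and ends 16:00 after R8 starts 15:00 → overlap.
R6: starts 16:50 at or after R8 ends 16:40 → clear.
R8 overlaps R5.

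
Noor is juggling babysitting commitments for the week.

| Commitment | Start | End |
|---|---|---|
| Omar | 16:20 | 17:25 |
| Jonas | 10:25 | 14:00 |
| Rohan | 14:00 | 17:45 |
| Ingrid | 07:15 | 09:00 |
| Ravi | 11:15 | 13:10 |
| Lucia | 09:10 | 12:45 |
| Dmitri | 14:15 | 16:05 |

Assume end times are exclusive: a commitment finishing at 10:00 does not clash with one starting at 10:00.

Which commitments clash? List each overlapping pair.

Dmitri & Rohan, Jonas & Lucia, Jonas & Ravi, Lucia & Ravi, Omar & Rohan

Sorted by start: Ingrid, Lucia, Jonas, Ravi, Rohan, Dmitri, Omar.
Lucia starts after Ingrid ends, so Ingrid has no further overlaps.
Jonas starts before Lucia ends → Lucia and Jonas overlap.
Ravi starts before Lucia ends → Lucia and Ravi overlap.
Rohan starts after Lucia ends, so Lucia has no further overlaps.
Ravi starts before Jonas ends → Jonas and Ravi overlap.
Rohan starts exactly when Jonas ends (back-to-back, no overlap), so Jonas has no further overlaps.
Rohan starts after Ravi ends, so Ravi has no further overlaps.
Dmitri starts before Rohan ends → Rohan and Dmitri overlap.
Omar starts before Rohan ends → Rohan and Omar overlap.
Omar starts after Dmitri ends.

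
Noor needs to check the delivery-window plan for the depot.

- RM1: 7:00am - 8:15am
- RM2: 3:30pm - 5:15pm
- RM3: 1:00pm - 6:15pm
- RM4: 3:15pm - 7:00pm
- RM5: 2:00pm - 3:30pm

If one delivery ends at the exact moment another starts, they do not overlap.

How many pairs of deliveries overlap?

5

Sorted by start: RM1, RM3, RM5, RM4, RM2.
RM3 starts after RM1 ends, so RM1 has no further overlaps.
RM5 starts before RM3 ends → RM3 and RM5 overlap.
RM4 starts before RM3 ends → RM3 and RM4 overlap.
RM2 starts before RM3 ends → RM3 and RM2 overlap.
RM4 starts before RM5 ends → RM5 and RM4 overlap.
RM2 starts exactly when RM5 ends (back-to-back, no overlap).
RM2 starts before RM4 ends → RM4 and RM2 overlap.
Overlapping pairs: RM2 & RM3, RM2 & RM4, RM3 & RM4, RM3 & RM5, RM4 & RM5 — 5 in total.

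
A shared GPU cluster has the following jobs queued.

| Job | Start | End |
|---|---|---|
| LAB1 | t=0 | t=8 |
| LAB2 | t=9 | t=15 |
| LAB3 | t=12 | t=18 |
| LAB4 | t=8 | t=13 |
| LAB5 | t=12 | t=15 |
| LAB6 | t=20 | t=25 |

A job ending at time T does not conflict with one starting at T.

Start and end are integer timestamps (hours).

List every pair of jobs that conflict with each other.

LAB2 & LAB3, LAB2 & LAB4, LAB2 & LAB5, LAB3 & LAB4, LAB3 & LAB5, LAB4 & LAB5

Sorted by start: LAB1, LAB4, LAB2, LAB3, LAB5, LAB6.
LAB4 starts exactly when LAB1 ends (back-to-back, no overlap); LAB1 is clear from here.
LAB2 starts before LAB4 ends → LAB4 and LAB2 overlap.
LAB3 starts before LAB4 ends → LAB4 and LAB3 overlap.
LAB5 starts before LAB4 ends → LAB4 and LAB5 overlap.
LAB6 starts after LAB4 ends.
LAB3 starts before LAB2 ends → LAB2 and LAB3 overlap.
LAB5 starts before LAB2 ends → LAB2 and LAB5 overlap.
LAB6 starts after LAB2 ends.
LAB5 starts before LAB3 ends → LAB3 and LAB5 overlap.
LAB6 starts after LAB3 ends.
LAB6 starts after LAB5 ends.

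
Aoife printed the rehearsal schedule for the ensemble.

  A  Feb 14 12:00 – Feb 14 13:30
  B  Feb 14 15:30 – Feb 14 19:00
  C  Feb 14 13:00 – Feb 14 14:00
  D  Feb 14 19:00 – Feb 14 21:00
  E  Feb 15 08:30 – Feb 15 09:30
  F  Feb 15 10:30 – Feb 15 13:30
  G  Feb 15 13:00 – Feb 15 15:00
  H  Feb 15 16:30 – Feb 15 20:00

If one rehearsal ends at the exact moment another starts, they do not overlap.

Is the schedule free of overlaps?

No

Sorted by start: A, C, B, D, E, F, G, H.
C starts before A ends → A and C overlap.
That's a conflict, so the schedule is not conflict-free.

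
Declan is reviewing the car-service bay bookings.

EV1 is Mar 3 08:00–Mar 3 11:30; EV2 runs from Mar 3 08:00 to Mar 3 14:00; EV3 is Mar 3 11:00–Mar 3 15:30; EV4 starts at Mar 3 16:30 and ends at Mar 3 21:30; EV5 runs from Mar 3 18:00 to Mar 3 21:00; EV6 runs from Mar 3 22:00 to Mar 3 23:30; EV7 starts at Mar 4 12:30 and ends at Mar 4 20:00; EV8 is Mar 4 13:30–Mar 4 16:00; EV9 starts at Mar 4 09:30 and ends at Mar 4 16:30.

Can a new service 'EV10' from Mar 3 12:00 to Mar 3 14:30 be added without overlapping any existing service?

No — it overlaps EV2, EV3

EV1: ends Mar 3 11:30 at or before EV10 starts Mar 3 12:00 → clear.
EV2: starts Mar 3 08:00 before EV10 ends Mar 3 14:30, and ends Mar 3 14:00 after EV10 starts Mar 3 12:00 → overlap.
EV3: starts Mar 3 11:00 before EV10 ends Mar 3 14:30, and ends Mar 3 15:30 after EV10 starts Mar 3 12:00 → overlap.
EV4: starts Mar 3 16:30 at or after EV10 ends Mar 3 14:30 → clear.
EV5: starts Mar 3 18:00 at or after EV10 ends Mar 3 14:30 → clear.
EV6: starts Mar 3 22:00 at or after EV10 ends Mar 3 14:30 → clear.
EV9: starts Mar 4 09:30 at or after EV10 ends Mar 3 14:30 → clear.
EV7: starts Mar 4 12:30 at or after EV10 ends Mar 3 14:30 → clear.
EV8: starts Mar 4 13:30 at or after EV10 ends Mar 3 14:30 → clear.
EV10 overlaps EV2, EV3.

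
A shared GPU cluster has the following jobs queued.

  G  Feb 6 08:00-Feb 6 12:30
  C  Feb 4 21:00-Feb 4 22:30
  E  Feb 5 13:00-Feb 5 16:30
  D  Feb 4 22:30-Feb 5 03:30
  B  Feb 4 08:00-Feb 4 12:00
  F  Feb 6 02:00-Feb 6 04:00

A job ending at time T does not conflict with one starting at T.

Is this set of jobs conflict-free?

Sorted by start: B, C, D, E, F, G.
C starts after B ends, so B has no further overlaps.
D starts exactly when C ends (back-to-back, no overlap), so C has no further overlaps.
E starts after D ends, so D has no further overlaps.
F starts after E ends, so E has no further overlaps.
G starts after F ends.
Every pair is clear; the schedule has no overlaps.

Yes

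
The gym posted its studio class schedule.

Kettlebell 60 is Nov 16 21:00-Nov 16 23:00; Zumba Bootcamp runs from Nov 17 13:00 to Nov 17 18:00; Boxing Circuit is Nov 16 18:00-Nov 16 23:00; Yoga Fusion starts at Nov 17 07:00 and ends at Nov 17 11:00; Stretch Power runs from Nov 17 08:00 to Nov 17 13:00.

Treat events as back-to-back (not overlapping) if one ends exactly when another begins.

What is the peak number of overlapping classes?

2

Walk through starts and ends in time order (an end at T is processed before a start at T):
Nov 16 18:00 start Boxing Circuit → 1
Nov 16 21:00 start Kettlebell 60 → 2
Nov 16 23:00 end Boxing Circuit → 1
Nov 16 23:00 end Kettlebell 60 → 0
Nov 17 07:00 start Yoga Fusion → 1
Nov 17 08:00 start Stretch Power → 2
Nov 17 11:00 end Yoga Fusion → 1
Nov 17 13:00 end Stretch Power → 0
Nov 17 13:00 start Zumba Bootcamp → 1
Nov 17 18:00 end Zumba Bootcamp → 0
Peak is 2, at Nov 16 21:00 (Boxing Circuit, Kettlebell 60).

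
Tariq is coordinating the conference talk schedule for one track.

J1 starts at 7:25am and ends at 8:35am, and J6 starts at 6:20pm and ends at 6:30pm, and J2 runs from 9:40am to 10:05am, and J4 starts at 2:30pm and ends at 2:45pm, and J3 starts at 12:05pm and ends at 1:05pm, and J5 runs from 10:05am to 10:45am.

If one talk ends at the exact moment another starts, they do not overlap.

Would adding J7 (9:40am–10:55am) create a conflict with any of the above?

J1: ends 8:35am at or before J7 starts 9:40am → clear.
J2: starts 9:40am before J7 ends 10:55am, and ends 10:05am after J7 starts 9:40am → overlap.
J5: starts 10:05am before J7 ends 10:55am, and ends 10:45am after J7 starts 9:40am → overlap.
J3: starts 12:05pm at or after J7 ends 10:55am → clear.
J4: starts 2:30pm at or after J7 ends 10:55am → clear.
J6: starts 6:20pm at or after J7 ends 10:55am → clear.
J7 overlaps J2, J5.

Yes — it overlaps J2, J5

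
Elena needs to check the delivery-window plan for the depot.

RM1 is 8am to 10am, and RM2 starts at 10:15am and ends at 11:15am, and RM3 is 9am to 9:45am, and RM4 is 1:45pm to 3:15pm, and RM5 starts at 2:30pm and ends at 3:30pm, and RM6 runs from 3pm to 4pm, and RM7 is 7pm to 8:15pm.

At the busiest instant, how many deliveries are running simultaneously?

3

Walk through starts and ends in time order (an end at T is processed before a start at T):
8am start RM1 → 1
9am start RM3 → 2
9:45am end RM3 → 1
10am end RM1 → 0
10:15am start RM2 → 1
11:15am end RM2 → 0
1:45pm start RM4 → 1
2:30pm start RM5 → 2
3pm start RM6 → 3
3:15pm end RM4 → 2
3:30pm end RM5 → 1
4pm end RM6 → 0
7pm start RM7 → 1
8:15pm end RM7 → 0
Peak is 3, at 3pm (RM4, RM5, RM6).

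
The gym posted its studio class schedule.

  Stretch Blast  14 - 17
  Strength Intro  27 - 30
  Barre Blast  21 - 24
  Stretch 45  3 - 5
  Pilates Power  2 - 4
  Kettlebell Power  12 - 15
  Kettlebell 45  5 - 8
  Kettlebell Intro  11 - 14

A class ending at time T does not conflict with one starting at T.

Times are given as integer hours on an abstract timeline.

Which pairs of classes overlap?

Kettlebell Intro & Kettlebell Power, Kettlebell Power & Stretch Blast, Pilates Power & Stretch 45

Sorted by start: Pilates Power, Stretch 45, Kettlebell 45, Kettlebell Intro, Kettlebell Power, Stretch Blast, Barre Blast, Strength Intro.
Stretch 45 starts before Pilates Power ends → Pilates Power and Stretch 45 overlap.
Kettlebell 45 starts after Pilates Power ends — done with Pilates Power.
Kettlebell 45 starts exactly when Stretch 45 ends (back-to-back, no overlap) — done with Stretch 45.
Kettlebell Intro starts after Kettlebell 45 ends — done with Kettlebell 45.
Kettlebell Power starts before Kettlebell Intro ends → Kettlebell Intro and Kettlebell Power overlap.
Stretch Blast starts exactly when Kettlebell Intro ends (back-to-back, no overlap) — done with Kettlebell Intro.
Stretch Blast starts before Kettlebell Power ends → Kettlebell Power and Stretch Blast overlap.
Barre Blast starts after Kettlebell Power ends — done with Kettlebell Power.
Barre Blast starts after Stretch Blast ends — done with Stretch Blast.
Strength Intro starts after Barre Blast ends.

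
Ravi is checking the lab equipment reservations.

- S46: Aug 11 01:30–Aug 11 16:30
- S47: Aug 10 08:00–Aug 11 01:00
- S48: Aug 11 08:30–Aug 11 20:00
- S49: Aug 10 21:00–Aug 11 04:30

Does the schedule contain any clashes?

Sorted by start: S47, S49, S46, S48.
S49 starts before S47 ends → S47 and S49 overlap.
That's a conflict, so the schedule is not conflict-free.

Yes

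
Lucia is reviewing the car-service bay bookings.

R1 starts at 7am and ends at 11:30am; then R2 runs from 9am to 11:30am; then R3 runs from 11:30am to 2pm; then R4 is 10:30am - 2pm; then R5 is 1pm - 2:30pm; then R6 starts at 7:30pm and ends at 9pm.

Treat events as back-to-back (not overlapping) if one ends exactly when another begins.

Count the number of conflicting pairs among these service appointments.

Two intervals overlap when each starts before the other ends.
Sorted by start: R1, R2, R4, R3, R5, R6.
R2 starts before R1 ends → R1 and R2 overlap.
R4 starts before R1 ends → R1 and R4 overlap.
R3 starts exactly when R1 ends (back-to-back, no overlap) — done with R1.
R4 starts before R2 ends → R2 and R4 overlap.
R3 starts exactly when R2 ends (back-to-back, no overlap) — done with R2.
R3 starts before R4 ends → R4 and R3 overlap.
R5 starts before R4 ends → R4 and R5 overlap.
R6 starts after R4 ends.
R5 starts before R3 ends → R3 and R5 overlap.
R6 starts after R3 ends.
R6 starts after R5 ends.
Overlapping pairs: R1 & R2, R1 & R4, R2 & R4, R3 & R4, R3 & R5, R4 & R5 — 6 in total.

6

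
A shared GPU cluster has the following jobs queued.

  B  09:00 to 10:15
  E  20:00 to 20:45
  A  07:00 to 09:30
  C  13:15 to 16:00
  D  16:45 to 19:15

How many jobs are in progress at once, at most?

2

Sweep the timeline, counting +1 at each start and −1 at each end (ends before starts at a tie):
07:00 start A → 1
09:00 start B → 2
09:30 end A → 1
10:15 end B → 0
13:15 start C → 1
16:00 end C → 0
16:45 start D → 1
19:15 end D → 0
20:00 start E → 1
20:45 end E → 0
Peak is 2, at 09:00 (A, B).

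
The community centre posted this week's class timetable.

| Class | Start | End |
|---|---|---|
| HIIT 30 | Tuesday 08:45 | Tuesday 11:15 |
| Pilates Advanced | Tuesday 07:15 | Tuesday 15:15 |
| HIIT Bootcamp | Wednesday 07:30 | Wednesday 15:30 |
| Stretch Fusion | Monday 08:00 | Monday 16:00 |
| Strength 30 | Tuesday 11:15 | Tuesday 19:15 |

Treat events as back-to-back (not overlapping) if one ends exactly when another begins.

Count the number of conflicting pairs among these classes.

2

Sorted by start: Stretch Fusion, Pilates Advanced, HIIT 30, Strength 30, HIIT Bootcamp.
Pilates Advanced starts after Stretch Fusion ends, so nothing later overlaps Stretch Fusion either.
HIIT 30 starts before Pilates Advanced ends → Pilates Advanced and HIIT 30 overlap.
Strength 30 starts before Pilates Advanced ends → Pilates Advanced and Strength 30 overlap.
HIIT Bootcamp starts after Pilates Advanced ends.
Strength 30 starts exactly when HIIT 30 ends (back-to-back, no overlap), so nothing later overlaps HIIT 30 either.
HIIT Bootcamp starts after Strength 30 ends.
Overlapping pairs: HIIT 30 & Pilates Advanced, Pilates Advanced & Strength 30 — 2 in total.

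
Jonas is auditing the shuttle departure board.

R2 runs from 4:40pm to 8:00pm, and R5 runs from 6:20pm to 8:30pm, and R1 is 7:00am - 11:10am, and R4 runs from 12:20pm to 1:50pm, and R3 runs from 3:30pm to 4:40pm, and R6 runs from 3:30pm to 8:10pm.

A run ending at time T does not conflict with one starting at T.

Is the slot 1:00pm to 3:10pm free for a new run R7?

R1: ends 11:10am at or before R7 starts 1:00pm → clear.
R4: starts 12:20pm before R7 ends 3:10pm, and ends 1:50pm after R7 starts 1:00pm → overlap.
R3: starts 3:30pm at or after R7 ends 3:10pm → clear.
R6: starts 3:30pm at or after R7 ends 3:10pm → clear.
R2: starts 4:40pm at or after R7 ends 3:10pm → clear.
R5: starts 6:20pm at or after R7 ends 3:10pm → clear.
R7 overlaps R4.

No — it overlaps R4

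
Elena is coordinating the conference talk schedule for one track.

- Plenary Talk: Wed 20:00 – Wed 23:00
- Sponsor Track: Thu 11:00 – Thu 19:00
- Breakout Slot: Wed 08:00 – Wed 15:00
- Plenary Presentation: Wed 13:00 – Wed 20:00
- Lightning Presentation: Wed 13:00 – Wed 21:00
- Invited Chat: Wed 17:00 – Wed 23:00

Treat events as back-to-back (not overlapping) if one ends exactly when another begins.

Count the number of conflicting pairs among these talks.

Check each pair: they overlap iff neither finishes before the other starts.
Sorted by start: Breakout Slot, Plenary Presentation, Lightning Presentation, Invited Chat, Plenary Talk, Sponsor Track.
Plenary Presentation starts before Breakout Slot ends → Breakout Slot and Plenary Presentation overlap.
Lightning Presentation starts before Breakout Slot ends → Breakout Slot and Lightning Presentation overlap.
Invited Chat starts after Breakout Slot ends; Breakout Slot is clear from here.
Lightning Presentation starts before Plenary Presentation ends → Plenary Presentation and Lightning Presentation overlap.
Invited Chat starts before Plenary Presentation ends → Plenary Presentation and Invited Chat overlap.
Plenary Talk starts exactly when Plenary Presentation ends (back-to-back, no overlap); Plenary Presentation is clear from here.
Invited Chat starts before Lightning Presentation ends → Lightning Presentation and Invited Chat overlap.
Plenary Talk starts before Lightning Presentation ends → Lightning Presentation and Plenary Talk overlap.
Sponsor Track starts after Lightning Presentation ends.
Plenary Talk starts before Invited Chat ends → Invited Chat and Plenary Talk overlap.
Sponsor Track starts after Invited Chat ends.
Sponsor Track starts after Plenary Talk ends.
Overlapping pairs: Breakout Slot & Lightning Presentation, Breakout Slot & Plenary Presentation, Invited Chat & Lightning Presentation, Invited Chat & Plenary Presentation, Invited Chat & Plenary Talk, Lightning Presentation & Plenary Presentation, Lightning Presentation & Plenary Talk — 7 in total.

7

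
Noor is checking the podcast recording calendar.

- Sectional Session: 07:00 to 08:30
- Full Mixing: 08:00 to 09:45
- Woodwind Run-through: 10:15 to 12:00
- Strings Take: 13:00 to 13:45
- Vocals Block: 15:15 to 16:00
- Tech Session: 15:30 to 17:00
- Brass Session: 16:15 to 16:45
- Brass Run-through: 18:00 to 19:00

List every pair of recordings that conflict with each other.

Brass Session & Tech Session, Full Mixing & Sectional Session, Tech Session & Vocals Block

Check each pair: they overlap iff neither finishes before the other starts.
Sorted by start: Sectional Session, Full Mixing, Woodwind Run-through, Strings Take, Vocals Block, Tech Session, Brass Session, Brass Run-through.
Full Mixing starts before Sectional Session ends → Sectional Session and Full Mixing overlap.
Woodwind Run-through starts after Sectional Session ends; Sectional Session is clear from here.
Woodwind Run-through starts after Full Mixing ends; Full Mixing is clear from here.
Strings Take starts after Woodwind Run-through ends; Woodwind Run-through is clear from here.
Vocals Block starts after Strings Take ends; Strings Take is clear from here.
Tech Session starts before Vocals Block ends → Vocals Block and Tech Session overlap.
Brass Session starts after Vocals Block ends; Vocals Block is clear from here.
Brass Session starts before Tech Session ends → Tech Session and Brass Session overlap.
Brass Run-through starts after Tech Session ends.
Brass Run-through starts after Brass Session ends.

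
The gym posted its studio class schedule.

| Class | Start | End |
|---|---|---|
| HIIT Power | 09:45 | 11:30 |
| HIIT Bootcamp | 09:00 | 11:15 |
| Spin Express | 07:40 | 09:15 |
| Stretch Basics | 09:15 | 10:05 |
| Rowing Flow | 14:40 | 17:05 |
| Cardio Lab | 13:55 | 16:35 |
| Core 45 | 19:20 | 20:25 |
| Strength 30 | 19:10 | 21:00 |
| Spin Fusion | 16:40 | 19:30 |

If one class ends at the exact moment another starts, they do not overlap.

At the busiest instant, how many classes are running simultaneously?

3

Sort all start/end points and keep a running count:
07:40 start Spin Express → 1
09:00 start HIIT Bootcamp → 2
09:15 end Spin Express → 1
09:15 start Stretch Basics → 2
09:45 start HIIT Power → 3
10:05 end Stretch Basics → 2
11:15 end HIIT Bootcamp → 1
11:30 end HIIT Power → 0
13:55 start Cardio Lab → 1
14:40 start Rowing Flow → 2
16:35 end Cardio Lab → 1
16:40 start Spin Fusion → 2
17:05 end Rowing Flow → 1
19:10 start Strength 30 → 2
19:20 start Core 45 → 3
19:30 end Spin Fusion → 2
20:25 end Core 45 → 1
21:00 end Strength 30 → 0
Peak is 3, at 09:45 (HIIT Bootcamp, HIIT Power, Stretch Basics).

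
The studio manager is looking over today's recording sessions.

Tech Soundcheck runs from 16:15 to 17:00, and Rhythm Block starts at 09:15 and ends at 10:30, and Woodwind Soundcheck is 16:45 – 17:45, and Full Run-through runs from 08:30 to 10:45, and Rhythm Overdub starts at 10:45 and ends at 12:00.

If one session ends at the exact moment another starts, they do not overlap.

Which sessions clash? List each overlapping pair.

Full Run-through & Rhythm Block, Tech Soundcheck & Woodwind Soundcheck

Sorted by start: Full Run-through, Rhythm Block, Rhythm Overdub, Tech Soundcheck, Woodwind Soundcheck.
Rhythm Block starts before Full Run-through ends → Full Run-through and Rhythm Block overlap.
Rhythm Overdub starts exactly when Full Run-through ends (back-to-back, no overlap); Full Run-through is clear from here.
Rhythm Overdub starts after Rhythm Block ends; Rhythm Block is clear from here.
Tech Soundcheck starts after Rhythm Overdub ends; Rhythm Overdub is clear from here.
Woodwind Soundcheck starts before Tech Soundcheck ends → Tech Soundcheck and Woodwind Soundcheck overlap.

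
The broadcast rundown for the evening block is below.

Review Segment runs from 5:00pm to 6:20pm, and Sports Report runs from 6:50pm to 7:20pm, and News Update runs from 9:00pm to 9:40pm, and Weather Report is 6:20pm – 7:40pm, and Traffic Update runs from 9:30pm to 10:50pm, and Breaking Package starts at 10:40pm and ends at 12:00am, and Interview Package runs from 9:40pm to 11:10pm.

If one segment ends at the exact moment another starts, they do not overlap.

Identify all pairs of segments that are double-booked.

Sorted by start: Review Segment, Weather Report, Sports Report, News Update, Traffic Update, Interview Package, Breaking Package.
Weather Report starts exactly when Review Segment ends (back-to-back, no overlap), so Review Segment has no further overlaps.
Sports Report starts before Weather Report ends → Weather Report and Sports Report overlap.
News Update starts after Weather Report ends, so Weather Report has no further overlaps.
News Update starts after Sports Report ends, so Sports Report has no further overlaps.
Traffic Update starts before News Update ends → News Update and Traffic Update overlap.
Interview Package starts exactly when News Update ends (back-to-back, no overlap), so News Update has no further overlaps.
Interview Package starts before Traffic Update ends → Traffic Update and Interview Package overlap.
Breaking Package starts before Traffic Update ends → Traffic Update and Breaking Package overlap.
Breaking Package starts before Interview Package ends → Interview Package and Breaking Package overlap.

Breaking Package & Interview Package, Breaking Package & Traffic Update, Interview Package & Traffic Update, News Update & Traffic Update, Sports Report & Weather Report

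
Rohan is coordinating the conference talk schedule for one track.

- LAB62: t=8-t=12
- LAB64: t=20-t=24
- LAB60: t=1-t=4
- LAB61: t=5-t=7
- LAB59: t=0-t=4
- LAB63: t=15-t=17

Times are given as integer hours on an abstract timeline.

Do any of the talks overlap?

Sorted by start: LAB59, LAB60, LAB61, LAB62, LAB63, LAB64.
LAB60 starts before LAB59 ends → LAB59 and LAB60 overlap.
That's a conflict, so the schedule is not conflict-free.

Yes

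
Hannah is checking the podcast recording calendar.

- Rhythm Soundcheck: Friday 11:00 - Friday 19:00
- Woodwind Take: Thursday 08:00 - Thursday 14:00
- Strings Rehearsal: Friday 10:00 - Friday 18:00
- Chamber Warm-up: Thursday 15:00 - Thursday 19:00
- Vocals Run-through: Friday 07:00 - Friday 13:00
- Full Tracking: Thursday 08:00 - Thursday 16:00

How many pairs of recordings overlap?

5

Two intervals overlap when each starts before the other ends.
Sorted by start: Full Tracking, Woodwind Take, Chamber Warm-up, Vocals Run-through, Strings Rehearsal, Rhythm Soundcheck.
Woodwind Take starts before Full Tracking ends → Full Tracking and Woodwind Take overlap.
Chamber Warm-up starts before Full Tracking ends → Full Tracking and Chamber Warm-up overlap.
Vocals Run-through starts after Full Tracking ends — done with Full Tracking.
Chamber Warm-up starts after Woodwind Take ends — done with Woodwind Take.
Vocals Run-through starts after Chamber Warm-up ends — done with Chamber Warm-up.
Strings Rehearsal starts before Vocals Run-through ends → Vocals Run-through and Strings Rehearsal overlap.
Rhythm Soundcheck starts before Vocals Run-through ends → Vocals Run-through and Rhythm Soundcheck overlap.
Rhythm Soundcheck starts before Strings Rehearsal ends → Strings Rehearsal and Rhythm Soundcheck overlap.
Overlapping pairs: Chamber Warm-up & Full Tracking, Full Tracking & Woodwind Take, Rhythm Soundcheck & Strings Rehearsal, Rhythm Soundcheck & Vocals Run-through, Strings Rehearsal & Vocals Run-through — 5 in total.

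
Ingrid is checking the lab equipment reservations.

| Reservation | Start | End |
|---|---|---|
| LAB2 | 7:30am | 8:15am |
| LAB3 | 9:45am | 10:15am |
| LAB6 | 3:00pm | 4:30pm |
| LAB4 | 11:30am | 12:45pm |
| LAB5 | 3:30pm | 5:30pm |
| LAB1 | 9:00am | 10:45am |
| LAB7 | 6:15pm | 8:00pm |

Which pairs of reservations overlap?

LAB1 & LAB3, LAB5 & LAB6

Sorted by start: LAB2, LAB1, LAB3, LAB4, LAB6, LAB5, LAB7.
LAB1 starts after LAB2 ends; LAB2 is clear from here.
LAB3 starts before LAB1 ends → LAB1 and LAB3 overlap.
LAB4 starts after LAB1 ends; LAB1 is clear from here.
LAB4 starts after LAB3 ends; LAB3 is clear from here.
LAB6 starts after LAB4 ends; LAB4 is clear from here.
LAB5 starts before LAB6 ends → LAB6 and LAB5 overlap.
LAB7 starts after LAB6 ends.
LAB7 starts after LAB5 ends.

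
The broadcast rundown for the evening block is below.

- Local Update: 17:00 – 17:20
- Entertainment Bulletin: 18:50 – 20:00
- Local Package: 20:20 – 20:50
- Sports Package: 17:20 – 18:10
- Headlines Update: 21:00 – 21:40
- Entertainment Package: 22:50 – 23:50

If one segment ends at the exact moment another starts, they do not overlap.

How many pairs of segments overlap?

Sorted by start: Local Update, Sports Package, Entertainment Bulletin, Local Package, Headlines Update, Entertainment Package.
Sports Package starts exactly when Local Update ends (back-to-back, no overlap), so Local Update has no further overlaps.
Entertainment Bulletin starts after Sports Package ends, so Sports Package has no further overlaps.
Local Package starts after Entertainment Bulletin ends, so Entertainment Bulletin has no further overlaps.
Headlines Update starts after Local Package ends, so Local Package has no further overlaps.
Entertainment Package starts after Headlines Update ends.
No pair overlaps.

0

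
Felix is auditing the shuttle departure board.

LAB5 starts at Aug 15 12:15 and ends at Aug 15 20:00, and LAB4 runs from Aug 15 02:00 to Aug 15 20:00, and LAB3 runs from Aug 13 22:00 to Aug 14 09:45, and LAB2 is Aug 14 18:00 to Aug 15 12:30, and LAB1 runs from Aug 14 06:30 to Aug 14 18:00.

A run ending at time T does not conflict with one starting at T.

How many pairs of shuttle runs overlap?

4

Sorted by start: LAB3, LAB1, LAB2, LAB4, LAB5.
LAB1 starts before LAB3 ends → LAB3 and LAB1 overlap.
LAB2 starts after LAB3 ends — done with LAB3.
LAB2 starts exactly when LAB1 ends (back-to-back, no overlap) — done with LAB1.
LAB4 starts before LAB2 ends → LAB2 and LAB4 overlap.
LAB5 starts before LAB2 ends → LAB2 and LAB5 overlap.
LAB5 starts before LAB4 ends → LAB4 and LAB5 overlap.
Overlapping pairs: LAB1 & LAB3, LAB2 & LAB4, LAB2 & LAB5, LAB4 & LAB5 — 4 in total.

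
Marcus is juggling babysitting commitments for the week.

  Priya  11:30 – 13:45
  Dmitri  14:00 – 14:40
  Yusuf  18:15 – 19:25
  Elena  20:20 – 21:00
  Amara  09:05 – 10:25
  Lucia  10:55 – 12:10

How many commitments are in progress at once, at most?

2

Walk through starts and ends in time order (an end at T is processed before a start at T):
09:05 start Amara → 1
10:25 end Amara → 0
10:55 start Lucia → 1
11:30 start Priya → 2
12:10 end Lucia → 1
13:45 end Priya → 0
14:00 start Dmitri → 1
14:40 end Dmitri → 0
18:15 start Yusuf → 1
19:25 end Yusuf → 0
20:20 start Elena → 1
21:00 end Elena → 0
Peak is 2, at 11:30 (Lucia, Priya).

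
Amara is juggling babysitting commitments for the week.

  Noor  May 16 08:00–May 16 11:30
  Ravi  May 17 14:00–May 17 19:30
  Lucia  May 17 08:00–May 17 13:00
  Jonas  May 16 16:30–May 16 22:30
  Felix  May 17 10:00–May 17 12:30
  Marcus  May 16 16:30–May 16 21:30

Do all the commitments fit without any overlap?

Two intervals overlap when each starts before the other ends.
Sorted by start: Noor, Marcus, Jonas, Lucia, Felix, Ravi.
Marcus starts after Noor ends, so nothing later overlaps Noor either.
Jonas starts before Marcus ends → Marcus and Jonas overlap.
That's a conflict, so the schedule is not conflict-free.

No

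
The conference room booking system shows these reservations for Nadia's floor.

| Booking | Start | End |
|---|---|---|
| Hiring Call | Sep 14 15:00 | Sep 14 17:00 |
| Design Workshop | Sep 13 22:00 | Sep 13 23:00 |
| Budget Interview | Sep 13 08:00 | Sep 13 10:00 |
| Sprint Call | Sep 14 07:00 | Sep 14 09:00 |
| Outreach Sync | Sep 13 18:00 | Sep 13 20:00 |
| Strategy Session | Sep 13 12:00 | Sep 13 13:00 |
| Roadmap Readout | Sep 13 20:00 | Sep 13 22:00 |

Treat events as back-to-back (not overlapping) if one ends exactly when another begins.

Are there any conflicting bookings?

No

Sorted by start: Budget Interview, Strategy Session, Outreach Sync, Roadmap Readout, Design Workshop, Sprint Call, Hiring Call.
Strategy Session starts after Budget Interview ends — done with Budget Interview.
Outreach Sync starts after Strategy Session ends — done with Strategy Session.
Roadmap Readout starts exactly when Outreach Sync ends (back-to-back, no overlap) — done with Outreach Sync.
Design Workshop starts exactly when Roadmap Readout ends (back-to-back, no overlap) — done with Roadmap Readout.
Sprint Call starts after Design Workshop ends — done with Design Workshop.
Hiring Call starts after Sprint Call ends.
Every pair is clear; the schedule has no overlaps.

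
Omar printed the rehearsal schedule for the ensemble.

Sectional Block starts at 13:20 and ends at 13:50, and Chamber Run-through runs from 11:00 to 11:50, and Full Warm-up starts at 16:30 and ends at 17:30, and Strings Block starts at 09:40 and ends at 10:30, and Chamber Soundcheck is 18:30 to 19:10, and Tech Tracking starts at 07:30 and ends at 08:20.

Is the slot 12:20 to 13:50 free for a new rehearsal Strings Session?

Tech Tracking: ends 08:20 at or before Strings Session starts 12:20 → clear.
Strings Block: ends 10:30 at or before Strings Session starts 12:20 → clear.
Chamber Run-through: ends 11:50 at or before Strings Session starts 12:20 → clear.
Sectional Block: starts 13:20 before Strings Session ends 13:50, and ends 13:50 after Strings Session starts 12:20 → overlap.
Full Warm-up: starts 16:30 at or after Strings Session ends 13:50 → clear.
Chamber Soundcheck: starts 18:30 at or after Strings Session ends 13:50 → clear.
Strings Session overlaps Sectional Block.

No — it overlaps Sectional Block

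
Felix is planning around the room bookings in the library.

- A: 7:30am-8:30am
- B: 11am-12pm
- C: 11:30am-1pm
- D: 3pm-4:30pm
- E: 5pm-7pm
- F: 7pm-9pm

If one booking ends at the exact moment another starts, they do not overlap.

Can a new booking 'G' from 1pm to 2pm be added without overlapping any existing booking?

A: ends 8:30am at or before G starts 1pm → clear.
B: ends 12pm at or before G starts 1pm → clear.
C: ends 1pm at or before G starts 1pm → clear.
D: starts 3pm at or after G ends 2pm → clear.
E: starts 5pm at or after G ends 2pm → clear.
F: starts 7pm at or after G ends 2pm → clear.

Yes — the slot is free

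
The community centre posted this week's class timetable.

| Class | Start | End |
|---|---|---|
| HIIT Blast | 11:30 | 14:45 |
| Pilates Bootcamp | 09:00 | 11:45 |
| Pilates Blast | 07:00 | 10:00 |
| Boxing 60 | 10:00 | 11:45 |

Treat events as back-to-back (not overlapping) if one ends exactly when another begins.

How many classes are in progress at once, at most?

Sweep the timeline, counting +1 at each start and −1 at each end (ends before starts at a tie):
07:00 start Pilates Blast → 1
09:00 start Pilates Bootcamp → 2
10:00 end Pilates Blast → 1
10:00 start Boxing 60 → 2
11:30 start HIIT Blast → 3
11:45 end Boxing 60 → 2
11:45 end Pilates Bootcamp → 1
14:45 end HIIT Blast → 0
Peak is 3, at 11:30 (Boxing 60, HIIT Blast, Pilates Bootcamp).

3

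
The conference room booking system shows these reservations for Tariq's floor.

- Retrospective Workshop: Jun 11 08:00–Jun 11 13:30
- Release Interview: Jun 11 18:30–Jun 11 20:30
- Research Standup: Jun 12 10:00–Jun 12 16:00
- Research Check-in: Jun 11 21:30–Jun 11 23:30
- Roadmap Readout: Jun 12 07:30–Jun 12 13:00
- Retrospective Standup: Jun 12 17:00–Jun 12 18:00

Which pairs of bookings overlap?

Research Standup & Roadmap Readout

Sorted by start: Retrospective Workshop, Release Interview, Research Check-in, Roadmap Readout, Research Standup, Retrospective Standup.
Release Interview starts after Retrospective Workshop ends; Retrospective Workshop is clear from here.
Research Check-in starts after Release Interview ends; Release Interview is clear from here.
Roadmap Readout starts after Research Check-in ends; Research Check-in is clear from here.
Research Standup starts before Roadmap Readout ends → Roadmap Readout and Research Standup overlap.
Retrospective Standup starts after Roadmap Readout ends.
Retrospective Standup starts after Research Standup ends.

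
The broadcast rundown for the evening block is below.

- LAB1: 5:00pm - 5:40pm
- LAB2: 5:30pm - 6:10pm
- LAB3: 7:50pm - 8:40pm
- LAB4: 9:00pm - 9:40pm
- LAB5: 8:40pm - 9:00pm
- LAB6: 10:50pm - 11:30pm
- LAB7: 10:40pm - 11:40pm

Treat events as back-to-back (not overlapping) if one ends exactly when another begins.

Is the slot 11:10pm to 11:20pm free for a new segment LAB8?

LAB1: ends 5:40pm at or before LAB8 starts 11:10pm → clear.
LAB2: ends 6:10pm at or before LAB8 starts 11:10pm → clear.
LAB3: ends 8:40pm at or before LAB8 starts 11:10pm → clear.
LAB5: ends 9:00pm at or before LAB8 starts 11:10pm → clear.
LAB4: ends 9:40pm at or before LAB8 starts 11:10pm → clear.
LAB7: starts 10:40pm before LAB8 ends 11:20pm, and ends 11:40pm after LAB8 starts 11:10pm → overlap.
LAB6: starts 10:50pm before LAB8 ends 11:20pm, and ends 11:30pm after LAB8 starts 11:10pm → overlap.
LAB8 overlaps LAB6, LAB7.

No — it overlaps LAB6, LAB7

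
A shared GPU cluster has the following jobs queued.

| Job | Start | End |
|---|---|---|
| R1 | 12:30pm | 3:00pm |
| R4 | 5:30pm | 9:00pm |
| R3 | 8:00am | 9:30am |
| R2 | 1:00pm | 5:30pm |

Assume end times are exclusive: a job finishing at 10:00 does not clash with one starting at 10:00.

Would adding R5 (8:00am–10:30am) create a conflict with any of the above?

R3: starts 8:00am before R5 ends 10:30am, and ends 9:30am after R5 starts 8:00am → overlap.
R1: starts 12:30pm at or after R5 ends 10:30am → clear.
R2: starts 1:00pm at or after R5 ends 10:30am → clear.
R4: starts 5:30pm at or after R5 ends 10:30am → clear.
R5 overlaps R3.

Yes — it overlaps R3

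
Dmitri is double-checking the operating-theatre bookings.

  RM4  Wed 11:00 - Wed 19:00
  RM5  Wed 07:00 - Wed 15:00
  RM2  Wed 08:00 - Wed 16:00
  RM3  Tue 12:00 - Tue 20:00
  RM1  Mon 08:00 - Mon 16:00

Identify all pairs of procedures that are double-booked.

Sorted by start: RM1, RM3, RM5, RM2, RM4.
RM3 starts after RM1 ends, so RM1 has no further overlaps.
RM5 starts after RM3 ends, so RM3 has no further overlaps.
RM2 starts before RM5 ends → RM5 and RM2 overlap.
RM4 starts before RM5 ends → RM5 and RM4 overlap.
RM4 starts before RM2 ends → RM2 and RM4 overlap.

RM2 & RM4, RM2 & RM5, RM4 & RM5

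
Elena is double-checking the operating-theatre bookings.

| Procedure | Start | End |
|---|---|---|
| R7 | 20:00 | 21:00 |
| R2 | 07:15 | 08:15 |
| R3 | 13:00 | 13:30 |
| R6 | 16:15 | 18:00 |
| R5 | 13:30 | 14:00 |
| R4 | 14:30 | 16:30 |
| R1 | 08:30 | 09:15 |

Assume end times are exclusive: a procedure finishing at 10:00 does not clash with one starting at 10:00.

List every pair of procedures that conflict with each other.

Sorted by start: R2, R1, R3, R5, R4, R6, R7.
R1 starts after R2 ends — done with R2.
R3 starts after R1 ends — done with R1.
R5 starts exactly when R3 ends (back-to-back, no overlap) — done with R3.
R4 starts after R5 ends — done with R5.
R6 starts before R4 ends → R4 and R6 overlap.
R7 starts after R4 ends.
R7 starts after R6 ends.

R4 & R6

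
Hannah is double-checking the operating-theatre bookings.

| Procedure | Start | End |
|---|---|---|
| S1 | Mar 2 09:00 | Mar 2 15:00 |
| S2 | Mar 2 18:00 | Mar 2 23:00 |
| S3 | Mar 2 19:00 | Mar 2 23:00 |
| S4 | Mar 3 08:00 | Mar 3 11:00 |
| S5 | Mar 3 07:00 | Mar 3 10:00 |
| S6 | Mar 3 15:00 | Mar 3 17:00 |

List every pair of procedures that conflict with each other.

S2 & S3, S4 & S5

Check each pair: they overlap iff neither finishes before the other starts.
Sorted by start: S1, S2, S3, S5, S4, S6.
S2 starts after S1 ends, so nothing later overlaps S1 either.
S3 starts before S2 ends → S2 and S3 overlap.
S5 starts after S2 ends, so nothing later overlaps S2 either.
S5 starts after S3 ends, so nothing later overlaps S3 either.
S4 starts before S5 ends → S5 and S4 overlap.
S6 starts after S5 ends.
S6 starts after S4 ends.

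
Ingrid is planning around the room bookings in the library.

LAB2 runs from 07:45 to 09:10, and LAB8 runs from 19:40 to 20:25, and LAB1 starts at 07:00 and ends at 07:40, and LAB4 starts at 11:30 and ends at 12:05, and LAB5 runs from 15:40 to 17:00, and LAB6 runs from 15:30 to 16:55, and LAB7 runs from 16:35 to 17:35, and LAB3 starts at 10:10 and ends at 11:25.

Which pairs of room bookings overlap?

Check each pair: they overlap iff neither finishes before the other starts.
Sorted by start: LAB1, LAB2, LAB3, LAB4, LAB6, LAB5, LAB7, LAB8.
LAB2 starts after LAB1 ends — done with LAB1.
LAB3 starts after LAB2 ends — done with LAB2.
LAB4 starts after LAB3 ends — done with LAB3.
LAB6 starts after LAB4 ends — done with LAB4.
LAB5 starts before LAB6 ends → LAB6 and LAB5 overlap.
LAB7 starts before LAB6 ends → LAB6 and LAB7 overlap.
LAB8 starts after LAB6 ends.
LAB7 starts before LAB5 ends → LAB5 and LAB7 overlap.
LAB8 starts after LAB5 ends.
LAB8 starts after LAB7 ends.

LAB5 & LAB6, LAB5 & LAB7, LAB6 & LAB7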